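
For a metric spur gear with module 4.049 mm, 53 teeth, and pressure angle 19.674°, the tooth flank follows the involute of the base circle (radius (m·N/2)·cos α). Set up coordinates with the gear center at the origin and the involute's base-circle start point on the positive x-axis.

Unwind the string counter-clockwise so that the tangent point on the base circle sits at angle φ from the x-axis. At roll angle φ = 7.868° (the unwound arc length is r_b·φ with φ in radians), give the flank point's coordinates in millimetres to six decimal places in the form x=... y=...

x=101.982924 y=0.087047

pitch radius r_p = m·N/2 = 4.049·53/2 = 107.298500
base radius r_b = r_p·cos α = 107.298500·cos 19.674° = 101.034780
roll angle φ = 7.868° = 0.13732251 rad
x = r_b·(cos φ + φ·sin φ) = 101.034780·(0.99058607 + 0.13732251·0.13689132) = 101.982924
y = r_b·(sin φ − φ·cos φ) = 101.034780·(0.13689132 − 0.13732251·0.99058607) = 0.087047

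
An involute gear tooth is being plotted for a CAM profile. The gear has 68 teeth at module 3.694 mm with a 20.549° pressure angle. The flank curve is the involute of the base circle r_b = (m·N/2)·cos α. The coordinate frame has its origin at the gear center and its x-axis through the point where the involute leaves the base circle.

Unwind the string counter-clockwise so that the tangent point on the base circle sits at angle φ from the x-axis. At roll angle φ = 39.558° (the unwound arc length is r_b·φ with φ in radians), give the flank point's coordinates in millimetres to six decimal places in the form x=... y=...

pitch radius r_p = m·N/2 = 3.694·68/2 = 125.596000
base radius r_b = r_p·cos α = 125.596000·cos 20.549° = 117.604621
roll angle φ = 39.558° = 0.69041735 rad
x = r_b·(cos φ + φ·sin φ) = 117.604621·(0.77098029 + 0.69041735·0.63685900) = 142.381421
y = r_b·(sin φ − φ·cos φ) = 117.604621·(0.63685900 − 0.69041735·0.77098029) = 12.296838

x=142.381421 y=12.296838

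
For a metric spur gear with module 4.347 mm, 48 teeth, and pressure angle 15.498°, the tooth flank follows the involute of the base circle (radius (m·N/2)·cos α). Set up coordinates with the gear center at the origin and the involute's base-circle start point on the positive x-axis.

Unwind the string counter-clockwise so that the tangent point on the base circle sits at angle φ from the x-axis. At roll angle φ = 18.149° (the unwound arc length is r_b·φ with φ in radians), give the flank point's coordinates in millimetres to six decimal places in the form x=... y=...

pitch radius r_p = m·N/2 = 4.347·48/2 = 104.328000
base radius r_b = r_p·cos α = 104.328000·cos 15.498° = 100.534611
roll angle φ = 18.149° = 0.31675981 rad
x = r_b·(cos φ + φ·sin φ) = 100.534611·(0.95024969 + 0.31675981·0.31148921) = 105.452458
y = r_b·(sin φ − φ·cos φ) = 100.534611·(0.31148921 − 0.31675981·0.95024969) = 1.054437

x=105.452458 y=1.054437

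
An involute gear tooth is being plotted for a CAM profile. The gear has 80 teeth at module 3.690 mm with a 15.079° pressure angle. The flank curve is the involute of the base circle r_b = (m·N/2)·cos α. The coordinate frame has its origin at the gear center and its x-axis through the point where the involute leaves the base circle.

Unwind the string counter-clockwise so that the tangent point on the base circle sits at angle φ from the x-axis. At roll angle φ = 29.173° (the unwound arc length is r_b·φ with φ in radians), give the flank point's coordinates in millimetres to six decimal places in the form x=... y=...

x=159.811446 y=6.109734

pitch radius r_p = m·N/2 = 3.690·80/2 = 147.600000
base radius r_b = r_p·cos α = 147.600000·cos 15.079° = 142.517844
roll angle φ = 29.173° = 0.50916490 rad
x = r_b·(cos φ + φ·sin φ) = 142.517844·(0.87315188 + 0.50916490·0.48744825) = 159.811446
y = r_b·(sin φ − φ·cos φ) = 142.517844·(0.48744825 − 0.50916490·0.87315188) = 6.109734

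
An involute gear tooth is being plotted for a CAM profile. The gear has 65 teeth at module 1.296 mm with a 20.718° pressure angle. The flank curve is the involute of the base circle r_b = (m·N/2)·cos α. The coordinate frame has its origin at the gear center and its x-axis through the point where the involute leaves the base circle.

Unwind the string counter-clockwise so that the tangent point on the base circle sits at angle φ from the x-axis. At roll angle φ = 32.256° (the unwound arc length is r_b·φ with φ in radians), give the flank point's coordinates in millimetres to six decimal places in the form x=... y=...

x=45.153295 y=2.269706

pitch radius r_p = m·N/2 = 1.296·65/2 = 42.120000
base radius r_b = r_p·cos α = 42.120000·cos 20.718° = 39.396223
roll angle φ = 32.256° = 0.56297340 rad
x = r_b·(cos φ + φ·sin φ) = 39.396223·(0.84567194 + 0.56297340·0.53370308) = 45.153295
y = r_b·(sin φ − φ·cos φ) = 39.396223·(0.53370308 − 0.56297340·0.84567194) = 2.269706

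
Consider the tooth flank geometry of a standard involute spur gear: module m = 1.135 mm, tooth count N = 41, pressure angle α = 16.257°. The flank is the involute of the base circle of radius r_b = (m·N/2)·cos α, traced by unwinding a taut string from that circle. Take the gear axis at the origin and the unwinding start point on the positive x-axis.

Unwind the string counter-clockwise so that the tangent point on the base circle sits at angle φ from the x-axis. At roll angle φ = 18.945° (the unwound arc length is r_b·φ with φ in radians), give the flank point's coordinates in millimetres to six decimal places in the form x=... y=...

pitch radius r_p = m·N/2 = 1.135·41/2 = 23.267500
base radius r_b = r_p·cos α = 23.267500·cos 16.257° = 22.337164
roll angle φ = 18.945° = 0.33065263 rad
x = r_b·(cos φ + φ·sin φ) = 22.337164·(0.94583066 + 0.33065263·0.32466037) = 23.525065
y = r_b·(sin φ − φ·cos φ) = 22.337164·(0.32466037 − 0.33065263·0.94583066) = 0.266236

x=23.525065 y=0.266236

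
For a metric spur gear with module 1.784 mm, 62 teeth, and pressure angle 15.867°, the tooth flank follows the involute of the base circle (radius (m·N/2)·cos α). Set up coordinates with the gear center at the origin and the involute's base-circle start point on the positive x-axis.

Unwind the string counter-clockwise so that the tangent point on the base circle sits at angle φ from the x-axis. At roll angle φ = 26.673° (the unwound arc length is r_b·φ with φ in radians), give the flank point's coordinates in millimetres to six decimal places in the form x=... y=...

x=58.652688 y=1.750536

pitch radius r_p = m·N/2 = 1.784·62/2 = 55.304000
base radius r_b = r_p·cos α = 55.304000·cos 15.867° = 53.196859
roll angle φ = 26.673° = 0.46553167 rad
x = r_b·(cos φ + φ·sin φ) = 53.196859·(0.89358303 + 0.46553167·0.44889796) = 58.652688
y = r_b·(sin φ − φ·cos φ) = 53.196859·(0.44889796 − 0.46553167·0.89358303) = 1.750536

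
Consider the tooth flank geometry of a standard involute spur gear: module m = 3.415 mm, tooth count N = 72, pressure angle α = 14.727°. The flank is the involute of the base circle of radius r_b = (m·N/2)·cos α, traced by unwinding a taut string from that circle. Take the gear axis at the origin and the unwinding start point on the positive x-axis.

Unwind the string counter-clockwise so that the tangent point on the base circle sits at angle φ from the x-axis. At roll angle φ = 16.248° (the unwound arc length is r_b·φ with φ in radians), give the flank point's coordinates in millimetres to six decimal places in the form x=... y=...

x=123.586405 y=0.896603

pitch radius r_p = m·N/2 = 3.415·72/2 = 122.940000
base radius r_b = r_p·cos α = 122.940000·cos 14.727° = 118.901183
roll angle φ = 16.248° = 0.28358110 rad
x = r_b·(cos φ + φ·sin φ) = 118.901183·(0.96005962 + 0.28358110·0.27979550) = 123.586405
y = r_b·(sin φ − φ·cos φ) = 118.901183·(0.27979550 − 0.28358110·0.96005962) = 0.896603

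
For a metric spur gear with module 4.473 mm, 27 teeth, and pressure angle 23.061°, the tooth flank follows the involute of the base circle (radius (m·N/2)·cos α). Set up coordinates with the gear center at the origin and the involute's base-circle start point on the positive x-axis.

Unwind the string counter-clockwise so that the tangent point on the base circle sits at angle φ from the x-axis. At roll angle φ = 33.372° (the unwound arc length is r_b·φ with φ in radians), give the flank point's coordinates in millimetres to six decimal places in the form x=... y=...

x=64.199980 y=3.536830

pitch radius r_p = m·N/2 = 4.473·27/2 = 60.385500
base radius r_b = r_p·cos α = 60.385500·cos 23.061° = 55.559994
roll angle φ = 33.372° = 0.58245128 rad
x = r_b·(cos φ + φ·sin φ) = 55.559994·(0.83511678 + 0.58245128·0.55007269) = 64.199980
y = r_b·(sin φ − φ·cos φ) = 55.559994·(0.55007269 − 0.58245128·0.83511678) = 3.536830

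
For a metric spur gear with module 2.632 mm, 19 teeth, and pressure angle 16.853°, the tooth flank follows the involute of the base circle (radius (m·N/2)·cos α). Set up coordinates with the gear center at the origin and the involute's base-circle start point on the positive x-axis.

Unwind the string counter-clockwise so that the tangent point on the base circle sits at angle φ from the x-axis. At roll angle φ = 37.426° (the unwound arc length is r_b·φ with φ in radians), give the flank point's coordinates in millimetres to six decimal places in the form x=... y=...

pitch radius r_p = m·N/2 = 2.632·19/2 = 25.004000
base radius r_b = r_p·cos α = 25.004000·cos 16.853° = 23.930121
roll angle φ = 37.426° = 0.65320693 rad
x = r_b·(cos φ + φ·sin φ) = 23.930121·(0.79413892 + 0.65320693·0.60773627) = 28.503561
y = r_b·(sin φ − φ·cos φ) = 23.930121·(0.60773627 − 0.65320693·0.79413892) = 2.129762

x=28.503561 y=2.129762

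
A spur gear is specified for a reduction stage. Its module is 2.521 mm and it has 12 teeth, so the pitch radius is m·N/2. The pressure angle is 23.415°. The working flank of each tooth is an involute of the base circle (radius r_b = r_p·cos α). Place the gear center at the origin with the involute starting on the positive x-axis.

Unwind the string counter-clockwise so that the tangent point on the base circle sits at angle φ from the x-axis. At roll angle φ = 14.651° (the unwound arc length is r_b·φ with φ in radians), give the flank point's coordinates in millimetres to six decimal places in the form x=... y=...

x=14.326788 y=0.076855

pitch radius r_p = m·N/2 = 2.521·12/2 = 15.126000
base radius r_b = r_p·cos α = 15.126000·cos 23.415° = 13.880383
roll angle φ = 14.651° = 0.25570819 rad
x = r_b·(cos φ + φ·sin φ) = 13.880383·(0.96748442 + 0.25570819·0.25293063) = 14.326788
y = r_b·(sin φ − φ·cos φ) = 13.880383·(0.25293063 − 0.25570819·0.96748442) = 0.076855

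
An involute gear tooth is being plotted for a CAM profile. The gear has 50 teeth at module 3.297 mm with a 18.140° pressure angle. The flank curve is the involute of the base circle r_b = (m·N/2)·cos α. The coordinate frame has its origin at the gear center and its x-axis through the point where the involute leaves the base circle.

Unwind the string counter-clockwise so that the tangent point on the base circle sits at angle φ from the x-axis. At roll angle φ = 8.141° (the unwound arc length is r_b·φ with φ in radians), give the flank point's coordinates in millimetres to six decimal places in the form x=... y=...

pitch radius r_p = m·N/2 = 3.297·50/2 = 82.425000
base radius r_b = r_p·cos α = 82.425000·cos 18.140° = 78.328363
roll angle φ = 8.141° = 0.14208725 rad
x = r_b·(cos φ + φ·sin φ) = 78.328363·(0.98992258 + 0.14208725·0.14160964) = 79.115054
y = r_b·(sin φ − φ·cos φ) = 78.328363·(0.14160964 − 0.14208725·0.98992258) = 0.074746

x=79.115054 y=0.074746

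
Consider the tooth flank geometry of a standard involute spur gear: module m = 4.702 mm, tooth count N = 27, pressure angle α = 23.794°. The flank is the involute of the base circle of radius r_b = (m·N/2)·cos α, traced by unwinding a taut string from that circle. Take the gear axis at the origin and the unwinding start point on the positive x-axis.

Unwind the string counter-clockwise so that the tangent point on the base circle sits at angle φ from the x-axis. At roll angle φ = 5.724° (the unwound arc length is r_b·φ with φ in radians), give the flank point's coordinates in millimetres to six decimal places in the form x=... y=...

x=58.370697 y=0.019285

pitch radius r_p = m·N/2 = 4.702·27/2 = 63.477000
base radius r_b = r_p·cos α = 63.477000·cos 23.794° = 58.081577
roll angle φ = 5.724° = 0.09990265 rad
x = r_b·(cos φ + φ·sin φ) = 58.081577·(0.99501388 + 0.09990265·0.09973655) = 58.370697
y = r_b·(sin φ − φ·cos φ) = 58.081577·(0.09973655 − 0.09990265·0.99501388) = 0.019285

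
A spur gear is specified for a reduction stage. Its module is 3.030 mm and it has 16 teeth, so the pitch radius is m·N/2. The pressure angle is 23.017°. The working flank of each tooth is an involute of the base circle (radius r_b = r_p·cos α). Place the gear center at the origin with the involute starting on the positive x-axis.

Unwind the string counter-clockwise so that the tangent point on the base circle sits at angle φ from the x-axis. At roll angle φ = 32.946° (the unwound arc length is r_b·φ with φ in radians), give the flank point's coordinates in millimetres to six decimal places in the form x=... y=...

pitch radius r_p = m·N/2 = 3.030·16/2 = 24.240000
base radius r_b = r_p·cos α = 24.240000·cos 23.017° = 22.310226
roll angle φ = 32.946° = 0.57501618 rad
x = r_b·(cos φ + φ·sin φ) = 22.310226·(0.83918351 + 0.57501618·0.54384836) = 25.699264
y = r_b·(sin φ − φ·cos φ) = 22.310226·(0.54384836 − 0.57501618·0.83918351) = 1.367712

x=25.699264 y=1.367712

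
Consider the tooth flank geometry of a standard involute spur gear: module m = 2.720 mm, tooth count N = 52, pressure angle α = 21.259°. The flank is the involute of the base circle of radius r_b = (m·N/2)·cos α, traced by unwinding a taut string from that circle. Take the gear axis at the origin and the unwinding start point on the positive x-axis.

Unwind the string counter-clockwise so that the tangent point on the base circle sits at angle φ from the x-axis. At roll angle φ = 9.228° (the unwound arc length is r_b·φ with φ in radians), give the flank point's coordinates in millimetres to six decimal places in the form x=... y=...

pitch radius r_p = m·N/2 = 2.720·52/2 = 70.720000
base radius r_b = r_p·cos α = 70.720000·cos 21.259° = 65.907569
roll angle φ = 9.228° = 0.16105898 rad
x = r_b·(cos φ + φ·sin φ) = 65.907569·(0.98705801 + 0.16105898·0.16036357) = 66.756855
y = r_b·(sin φ − φ·cos φ) = 65.907569·(0.16036357 − 0.16105898·0.98705801) = 0.091547

x=66.756855 y=0.091547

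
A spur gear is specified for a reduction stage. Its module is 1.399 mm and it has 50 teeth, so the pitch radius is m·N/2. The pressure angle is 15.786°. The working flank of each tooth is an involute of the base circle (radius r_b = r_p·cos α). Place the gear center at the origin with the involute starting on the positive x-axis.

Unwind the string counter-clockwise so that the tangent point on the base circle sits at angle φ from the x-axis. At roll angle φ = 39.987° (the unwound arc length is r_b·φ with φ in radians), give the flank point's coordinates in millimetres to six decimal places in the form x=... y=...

pitch radius r_p = m·N/2 = 1.399·50/2 = 34.975000
base radius r_b = r_p·cos α = 34.975000·cos 15.786° = 33.655900
roll angle φ = 39.987° = 0.69790481 rad
x = r_b·(cos φ + φ·sin φ) = 33.655900·(0.76619027 + 0.69790481·0.64261378) = 40.880931
y = r_b·(sin φ − φ·cos φ) = 33.655900·(0.64261378 − 0.69790481·0.76619027) = 3.630997

x=40.880931 y=3.630997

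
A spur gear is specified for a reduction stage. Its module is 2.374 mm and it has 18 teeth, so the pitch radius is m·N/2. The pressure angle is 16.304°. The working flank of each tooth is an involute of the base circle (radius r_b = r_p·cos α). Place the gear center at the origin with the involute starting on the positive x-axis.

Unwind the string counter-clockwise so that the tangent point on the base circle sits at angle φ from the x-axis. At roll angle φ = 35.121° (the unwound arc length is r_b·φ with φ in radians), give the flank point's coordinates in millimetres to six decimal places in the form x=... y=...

x=24.004987 y=1.516010

pitch radius r_p = m·N/2 = 2.374·18/2 = 21.366000
base radius r_b = r_p·cos α = 21.366000·cos 16.304° = 20.506781
roll angle φ = 35.121° = 0.61297709 rad
x = r_b·(cos φ + φ·sin φ) = 20.506781·(0.81793891 + 0.61297709·0.57530508) = 24.004987
y = r_b·(sin φ − φ·cos φ) = 20.506781·(0.57530508 − 0.61297709·0.81793891) = 1.516010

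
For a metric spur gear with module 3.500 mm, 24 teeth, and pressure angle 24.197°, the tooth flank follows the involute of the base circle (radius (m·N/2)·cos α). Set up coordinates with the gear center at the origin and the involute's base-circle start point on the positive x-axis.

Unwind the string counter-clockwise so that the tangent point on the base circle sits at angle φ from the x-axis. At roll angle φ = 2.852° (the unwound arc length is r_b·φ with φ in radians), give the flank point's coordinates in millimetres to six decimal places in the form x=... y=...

pitch radius r_p = m·N/2 = 3.500·24/2 = 42.000000
base radius r_b = r_p·cos α = 42.000000·cos 24.197° = 38.309946
roll angle φ = 2.852° = 0.04977679 rad
x = r_b·(cos φ + φ·sin φ) = 38.309946·(0.99876139 + 0.04977679·0.04975624) = 38.357378
y = r_b·(sin φ − φ·cos φ) = 38.309946·(0.04975624 − 0.04977679·0.99876139) = 0.001575

x=38.357378 y=0.001575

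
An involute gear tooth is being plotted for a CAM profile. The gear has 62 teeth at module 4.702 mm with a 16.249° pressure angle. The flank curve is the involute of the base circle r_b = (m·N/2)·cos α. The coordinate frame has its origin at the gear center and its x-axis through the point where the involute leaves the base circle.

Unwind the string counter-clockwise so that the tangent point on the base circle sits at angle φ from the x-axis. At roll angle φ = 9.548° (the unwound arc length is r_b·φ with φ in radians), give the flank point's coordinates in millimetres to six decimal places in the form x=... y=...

x=141.869106 y=0.215269

pitch radius r_p = m·N/2 = 4.702·62/2 = 145.762000
base radius r_b = r_p·cos α = 145.762000·cos 16.249° = 139.939499
roll angle φ = 9.548° = 0.16664404 rad
x = r_b·(cos φ + φ·sin φ) = 139.939499·(0.98614699 + 0.16664404·0.16587382) = 141.869106
y = r_b·(sin φ − φ·cos φ) = 139.939499·(0.16587382 − 0.16664404·0.98614699) = 0.215269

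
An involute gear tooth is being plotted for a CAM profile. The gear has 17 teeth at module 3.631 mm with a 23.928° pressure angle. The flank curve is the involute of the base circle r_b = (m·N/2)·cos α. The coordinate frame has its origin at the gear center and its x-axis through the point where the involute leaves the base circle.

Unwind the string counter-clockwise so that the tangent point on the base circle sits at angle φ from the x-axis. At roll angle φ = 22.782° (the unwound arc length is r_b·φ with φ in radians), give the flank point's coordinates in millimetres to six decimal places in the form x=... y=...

pitch radius r_p = m·N/2 = 3.631·17/2 = 30.863500
base radius r_b = r_p·cos α = 30.863500·cos 23.928° = 28.210963
roll angle φ = 22.782° = 0.39762091 rad
x = r_b·(cos φ + φ·sin φ) = 28.210963·(0.92198485 + 0.39762091·0.38722596) = 30.353698
y = r_b·(sin φ − φ·cos φ) = 28.210963·(0.38722596 − 0.39762091·0.92198485) = 0.581865

x=30.353698 y=0.581865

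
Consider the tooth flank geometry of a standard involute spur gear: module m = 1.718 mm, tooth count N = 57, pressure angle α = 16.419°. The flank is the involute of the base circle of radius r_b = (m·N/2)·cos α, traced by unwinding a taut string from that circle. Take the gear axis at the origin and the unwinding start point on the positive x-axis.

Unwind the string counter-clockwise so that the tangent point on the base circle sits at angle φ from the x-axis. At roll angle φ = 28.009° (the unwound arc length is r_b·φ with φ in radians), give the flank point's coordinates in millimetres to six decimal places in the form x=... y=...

x=52.247310 y=1.785566

pitch radius r_p = m·N/2 = 1.718·57/2 = 48.963000
base radius r_b = r_p·cos α = 48.963000·cos 16.419° = 46.966303
roll angle φ = 28.009° = 0.48884927 rad
x = r_b·(cos φ + φ·sin φ) = 46.966303·(0.88287384 + 0.48884927·0.46961025) = 52.247310
y = r_b·(sin φ − φ·cos φ) = 46.966303·(0.46961025 − 0.48884927·0.88287384) = 1.785566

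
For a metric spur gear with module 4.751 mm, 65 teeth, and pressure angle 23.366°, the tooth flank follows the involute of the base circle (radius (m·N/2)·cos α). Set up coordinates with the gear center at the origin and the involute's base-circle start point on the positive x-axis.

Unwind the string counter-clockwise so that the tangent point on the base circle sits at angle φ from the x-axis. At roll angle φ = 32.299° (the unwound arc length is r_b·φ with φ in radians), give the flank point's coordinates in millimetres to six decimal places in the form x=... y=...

pitch radius r_p = m·N/2 = 4.751·65/2 = 154.407500
base radius r_b = r_p·cos α = 154.407500·cos 23.366° = 141.744562
roll angle φ = 32.299° = 0.56372390 rad
x = r_b·(cos φ + φ·sin φ) = 141.744562·(0.84527116 + 0.56372390·0.53433760) = 162.508727
y = r_b·(sin φ − φ·cos φ) = 141.744562·(0.53433760 − 0.56372390·0.84527116) = 8.198229

x=162.508727 y=8.198229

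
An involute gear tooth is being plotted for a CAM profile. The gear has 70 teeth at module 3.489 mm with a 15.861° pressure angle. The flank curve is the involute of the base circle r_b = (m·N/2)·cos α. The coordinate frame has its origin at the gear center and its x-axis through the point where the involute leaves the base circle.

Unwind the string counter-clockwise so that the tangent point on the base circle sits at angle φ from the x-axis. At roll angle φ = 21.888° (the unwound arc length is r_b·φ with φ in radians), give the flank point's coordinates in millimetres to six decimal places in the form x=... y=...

pitch radius r_p = m·N/2 = 3.489·70/2 = 122.115000
base radius r_b = r_p·cos α = 122.115000·cos 15.861° = 117.465785
roll angle φ = 21.888° = 0.38201767 rad
x = r_b·(cos φ + φ·sin φ) = 117.465785·(0.92791435 + 0.38201767·0.37279345) = 125.726922
y = r_b·(sin φ − φ·cos φ) = 117.465785·(0.37279345 − 0.38201767·0.92791435) = 2.151242

x=125.726922 y=2.151242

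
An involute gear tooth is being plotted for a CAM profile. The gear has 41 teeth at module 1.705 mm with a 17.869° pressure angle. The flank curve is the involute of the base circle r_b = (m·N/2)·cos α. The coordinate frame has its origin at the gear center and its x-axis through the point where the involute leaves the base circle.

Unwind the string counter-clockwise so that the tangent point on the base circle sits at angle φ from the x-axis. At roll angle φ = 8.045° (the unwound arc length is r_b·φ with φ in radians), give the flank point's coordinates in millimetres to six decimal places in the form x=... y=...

x=33.592728 y=0.030636

pitch radius r_p = m·N/2 = 1.705·41/2 = 34.952500
base radius r_b = r_p·cos α = 34.952500·cos 17.869° = 33.266411
roll angle φ = 8.045° = 0.14041174 rad
x = r_b·(cos φ + φ·sin φ) = 33.266411·(0.99015846 + 0.14041174·0.13995081) = 33.592728
y = r_b·(sin φ − φ·cos φ) = 33.266411·(0.13995081 − 0.14041174·0.99015846) = 0.030636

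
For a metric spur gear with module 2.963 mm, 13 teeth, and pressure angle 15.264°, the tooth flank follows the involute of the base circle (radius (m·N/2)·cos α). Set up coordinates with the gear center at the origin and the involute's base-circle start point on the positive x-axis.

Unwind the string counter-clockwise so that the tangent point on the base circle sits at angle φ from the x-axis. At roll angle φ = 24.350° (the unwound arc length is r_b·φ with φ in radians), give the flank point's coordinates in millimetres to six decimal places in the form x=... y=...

pitch radius r_p = m·N/2 = 2.963·13/2 = 19.259500
base radius r_b = r_p·cos α = 19.259500·cos 15.264° = 18.580083
roll angle φ = 24.350° = 0.42498767 rad
x = r_b·(cos φ + φ·sin φ) = 18.580083·(0.91104382 + 0.42498767·0.41230955) = 20.182992
y = r_b·(sin φ − φ·cos φ) = 18.580083·(0.41230955 − 0.42498767·0.91104382) = 0.466865

x=20.182992 y=0.466865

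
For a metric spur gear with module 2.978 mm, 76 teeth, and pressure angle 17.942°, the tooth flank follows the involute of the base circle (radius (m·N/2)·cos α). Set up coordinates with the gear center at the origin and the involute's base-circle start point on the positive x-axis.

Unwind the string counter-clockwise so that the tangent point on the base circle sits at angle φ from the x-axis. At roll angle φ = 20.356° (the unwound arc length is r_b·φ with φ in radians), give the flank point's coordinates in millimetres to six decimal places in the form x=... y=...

x=114.242438 y=1.589109

pitch radius r_p = m·N/2 = 2.978·76/2 = 113.164000
base radius r_b = r_p·cos α = 113.164000·cos 17.942° = 107.660704
roll angle φ = 20.356° = 0.35527922 rad
x = r_b·(cos φ + φ·sin φ) = 107.660704·(0.93754940 + 0.35527922·0.34785216) = 114.242438
y = r_b·(sin φ − φ·cos φ) = 107.660704·(0.34785216 − 0.35527922·0.93754940) = 1.589109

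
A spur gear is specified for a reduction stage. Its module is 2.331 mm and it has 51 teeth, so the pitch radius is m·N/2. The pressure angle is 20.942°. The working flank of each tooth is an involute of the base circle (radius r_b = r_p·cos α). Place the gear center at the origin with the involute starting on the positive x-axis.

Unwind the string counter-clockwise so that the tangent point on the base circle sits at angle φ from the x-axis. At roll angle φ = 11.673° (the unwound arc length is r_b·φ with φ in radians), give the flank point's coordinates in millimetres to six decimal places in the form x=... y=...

x=56.654201 y=0.155832

pitch radius r_p = m·N/2 = 2.331·51/2 = 59.440500
base radius r_b = r_p·cos α = 59.440500·cos 20.942° = 55.514022
roll angle φ = 11.673° = 0.20373228 rad
x = r_b·(cos φ + φ·sin φ) = 55.514022·(0.97931826 + 0.20373228·0.20232582) = 56.654201
y = r_b·(sin φ − φ·cos φ) = 55.514022·(0.20232582 − 0.20373228·0.97931826) = 0.155832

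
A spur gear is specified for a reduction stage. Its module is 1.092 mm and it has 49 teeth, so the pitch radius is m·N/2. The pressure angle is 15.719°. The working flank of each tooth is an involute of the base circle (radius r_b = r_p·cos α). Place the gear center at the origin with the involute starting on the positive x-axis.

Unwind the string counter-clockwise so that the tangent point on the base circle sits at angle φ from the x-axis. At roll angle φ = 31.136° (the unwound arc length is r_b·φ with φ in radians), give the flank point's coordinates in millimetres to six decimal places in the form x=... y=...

pitch radius r_p = m·N/2 = 1.092·49/2 = 26.754000
base radius r_b = r_p·cos α = 26.754000·cos 15.719° = 25.753453
roll angle φ = 31.136° = 0.54342572 rad
x = r_b·(cos φ + φ·sin φ) = 25.753453·(0.85594237 + 0.54342572·0.51707124) = 29.279929
y = r_b·(sin φ − φ·cos φ) = 25.753453·(0.51707124 − 0.54342572·0.85594237) = 1.337380

x=29.279929 y=1.337380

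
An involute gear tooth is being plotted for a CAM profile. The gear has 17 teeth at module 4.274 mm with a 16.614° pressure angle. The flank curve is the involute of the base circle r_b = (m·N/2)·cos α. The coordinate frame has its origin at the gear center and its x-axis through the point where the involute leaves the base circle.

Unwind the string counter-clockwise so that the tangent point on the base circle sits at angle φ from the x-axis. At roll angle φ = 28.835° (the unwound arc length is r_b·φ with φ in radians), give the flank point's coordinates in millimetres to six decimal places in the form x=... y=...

x=38.945694 y=1.441997

pitch radius r_p = m·N/2 = 4.274·17/2 = 36.329000
base radius r_b = r_p·cos α = 36.329000·cos 16.614° = 34.812364
roll angle φ = 28.835° = 0.50326569 rad
x = r_b·(cos φ + φ·sin φ) = 34.812364·(0.87601223 + 0.50326569·0.48228889) = 38.945694
y = r_b·(sin φ − φ·cos φ) = 34.812364·(0.48228889 − 0.50326569·0.87601223) = 1.441997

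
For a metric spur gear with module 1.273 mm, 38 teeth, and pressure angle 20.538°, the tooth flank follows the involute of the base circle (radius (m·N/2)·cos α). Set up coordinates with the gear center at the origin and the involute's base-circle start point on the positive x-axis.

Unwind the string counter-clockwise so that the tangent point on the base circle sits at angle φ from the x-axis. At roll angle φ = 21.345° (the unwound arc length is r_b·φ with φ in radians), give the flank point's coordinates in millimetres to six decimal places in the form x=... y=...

x=24.167286 y=0.384965

pitch radius r_p = m·N/2 = 1.273·38/2 = 24.187000
base radius r_b = r_p·cos α = 24.187000·cos 20.538° = 22.649667
roll angle φ = 21.345° = 0.37254053 rad
x = r_b·(cos φ + φ·sin φ) = 22.649667·(0.93140564 + 0.37254053·0.36398287) = 24.167286
y = r_b·(sin φ − φ·cos φ) = 22.649667·(0.36398287 − 0.37254053·0.93140564) = 0.384965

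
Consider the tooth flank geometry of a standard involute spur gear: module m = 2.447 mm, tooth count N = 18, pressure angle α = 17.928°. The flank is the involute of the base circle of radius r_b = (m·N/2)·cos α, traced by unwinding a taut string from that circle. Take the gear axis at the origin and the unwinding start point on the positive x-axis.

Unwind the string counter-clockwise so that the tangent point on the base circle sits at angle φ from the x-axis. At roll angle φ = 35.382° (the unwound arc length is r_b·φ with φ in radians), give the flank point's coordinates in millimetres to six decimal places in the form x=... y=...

x=24.576047 y=1.582941

pitch radius r_p = m·N/2 = 2.447·18/2 = 22.023000
base radius r_b = r_p·cos α = 22.023000·cos 17.928° = 20.953653
roll angle φ = 35.382° = 0.61753240 rad
x = r_b·(cos φ + φ·sin φ) = 20.953653·(0.81530974 + 0.61753240·0.57902506) = 24.576047
y = r_b·(sin φ − φ·cos φ) = 20.953653·(0.57902506 − 0.61753240·0.81530974) = 1.582941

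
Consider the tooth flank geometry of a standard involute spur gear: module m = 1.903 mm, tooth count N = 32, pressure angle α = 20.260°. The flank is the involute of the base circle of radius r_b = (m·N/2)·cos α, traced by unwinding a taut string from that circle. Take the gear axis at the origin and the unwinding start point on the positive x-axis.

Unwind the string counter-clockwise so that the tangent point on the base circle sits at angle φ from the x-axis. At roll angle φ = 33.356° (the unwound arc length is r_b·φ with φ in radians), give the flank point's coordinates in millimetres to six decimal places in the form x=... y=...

pitch radius r_p = m·N/2 = 1.903·32/2 = 30.448000
base radius r_b = r_p·cos α = 30.448000·cos 20.260° = 28.564210
roll angle φ = 33.356° = 0.58217203 rad
x = r_b·(cos φ + φ·sin φ) = 28.564210·(0.83527036 + 0.58217203·0.54983946) = 33.002274
y = r_b·(sin φ − φ·cos φ) = 28.564210·(0.54983946 − 0.58217203·0.83527036) = 1.815782

x=33.002274 y=1.815782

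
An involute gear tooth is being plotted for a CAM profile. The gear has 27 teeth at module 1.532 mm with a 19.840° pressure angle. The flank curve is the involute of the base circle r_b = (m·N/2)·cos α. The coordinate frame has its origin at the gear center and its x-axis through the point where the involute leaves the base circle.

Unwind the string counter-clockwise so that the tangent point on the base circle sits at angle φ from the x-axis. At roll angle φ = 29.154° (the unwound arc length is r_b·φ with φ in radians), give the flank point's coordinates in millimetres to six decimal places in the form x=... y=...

pitch radius r_p = m·N/2 = 1.532·27/2 = 20.682000
base radius r_b = r_p·cos α = 20.682000·cos 19.840° = 19.454400
roll angle φ = 29.154° = 0.50883329 rad
x = r_b·(cos φ + φ·sin φ) = 19.454400·(0.87331347 + 0.50883329·0.48715868) = 21.812196
y = r_b·(sin φ − φ·cos φ) = 19.454400·(0.48715868 − 0.50883329·0.87331347) = 0.832409

x=21.812196 y=0.832409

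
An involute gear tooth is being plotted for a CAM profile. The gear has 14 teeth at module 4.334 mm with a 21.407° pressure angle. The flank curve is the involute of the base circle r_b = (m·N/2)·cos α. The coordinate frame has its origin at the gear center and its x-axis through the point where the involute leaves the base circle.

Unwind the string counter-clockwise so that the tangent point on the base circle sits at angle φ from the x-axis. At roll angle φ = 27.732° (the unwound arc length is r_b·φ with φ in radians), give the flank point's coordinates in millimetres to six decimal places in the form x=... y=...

x=31.362240 y=1.042768

pitch radius r_p = m·N/2 = 4.334·14/2 = 30.338000
base radius r_b = r_p·cos α = 30.338000·cos 21.407° = 28.245019
roll angle φ = 27.732° = 0.48401471 rad
x = r_b·(cos φ + φ·sin φ) = 28.245019·(0.88513387 + 0.48401471·0.46533647) = 31.362240
y = r_b·(sin φ − φ·cos φ) = 28.245019·(0.46533647 − 0.48401471·0.88513387) = 1.042768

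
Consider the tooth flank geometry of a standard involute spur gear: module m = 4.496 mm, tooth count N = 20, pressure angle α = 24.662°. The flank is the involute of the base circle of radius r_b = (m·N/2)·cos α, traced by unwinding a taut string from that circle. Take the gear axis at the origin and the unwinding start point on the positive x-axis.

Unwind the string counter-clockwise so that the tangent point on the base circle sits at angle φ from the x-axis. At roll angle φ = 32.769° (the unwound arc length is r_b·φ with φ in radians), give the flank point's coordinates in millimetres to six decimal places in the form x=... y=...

x=47.004862 y=2.465557

pitch radius r_p = m·N/2 = 4.496·20/2 = 44.960000
base radius r_b = r_p·cos α = 44.960000·cos 24.662° = 40.858979
roll angle φ = 32.769° = 0.57192694 rad
x = r_b·(cos φ + φ·sin φ) = 40.858979·(0.84085957 + 0.57192694·0.54125334) = 47.004862
y = r_b·(sin φ − φ·cos φ) = 40.858979·(0.54125334 − 0.57192694·0.84085957) = 2.465557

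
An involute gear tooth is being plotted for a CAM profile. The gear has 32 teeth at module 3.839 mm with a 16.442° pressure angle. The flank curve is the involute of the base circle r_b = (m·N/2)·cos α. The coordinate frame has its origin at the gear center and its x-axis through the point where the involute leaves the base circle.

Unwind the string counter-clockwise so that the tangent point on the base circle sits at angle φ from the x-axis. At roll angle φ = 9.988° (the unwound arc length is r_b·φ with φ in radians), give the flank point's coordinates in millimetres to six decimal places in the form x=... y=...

pitch radius r_p = m·N/2 = 3.839·32/2 = 61.424000
base radius r_b = r_p·cos α = 61.424000·cos 16.442° = 58.912173
roll angle φ = 9.988° = 0.17432349 rad
x = r_b·(cos φ + φ·sin φ) = 58.912173·(0.98484410 + 0.17432349·0.17344192) = 59.800516
y = r_b·(sin φ − φ·cos φ) = 58.912173·(0.17344192 − 0.17432349·0.98484410) = 0.103713

x=59.800516 y=0.103713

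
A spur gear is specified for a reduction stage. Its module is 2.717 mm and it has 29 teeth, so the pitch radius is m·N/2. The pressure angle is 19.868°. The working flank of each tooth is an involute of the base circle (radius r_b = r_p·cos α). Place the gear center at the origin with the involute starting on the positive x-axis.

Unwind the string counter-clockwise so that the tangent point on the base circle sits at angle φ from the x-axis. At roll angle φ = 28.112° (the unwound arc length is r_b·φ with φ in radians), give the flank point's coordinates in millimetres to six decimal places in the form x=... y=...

pitch radius r_p = m·N/2 = 2.717·29/2 = 39.396500
base radius r_b = r_p·cos α = 39.396500·cos 19.868° = 37.051545
roll angle φ = 28.112° = 0.49064696 rad
x = r_b·(cos φ + φ·sin φ) = 37.051545·(0.88202820 + 0.49064696·0.47119662) = 41.246498
y = r_b·(sin φ − φ·cos φ) = 37.051545·(0.47119662 − 0.49064696·0.88202820) = 1.423971

x=41.246498 y=1.423971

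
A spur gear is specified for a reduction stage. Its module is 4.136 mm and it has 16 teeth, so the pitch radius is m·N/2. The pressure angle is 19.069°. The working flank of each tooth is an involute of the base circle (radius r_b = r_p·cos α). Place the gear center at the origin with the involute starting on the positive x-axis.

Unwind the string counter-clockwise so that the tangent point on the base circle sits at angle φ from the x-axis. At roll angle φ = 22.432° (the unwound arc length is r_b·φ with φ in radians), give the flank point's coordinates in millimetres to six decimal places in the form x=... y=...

pitch radius r_p = m·N/2 = 4.136·16/2 = 33.088000
base radius r_b = r_p·cos α = 33.088000·cos 19.069° = 31.272323
roll angle φ = 22.432° = 0.39151226 rad
x = r_b·(cos φ + φ·sin φ) = 31.272323·(0.92433306 + 0.39151226·0.38158668) = 33.577998
y = r_b·(sin φ − φ·cos φ) = 31.272323·(0.38158668 − 0.39151226·0.92433306) = 0.616032

x=33.577998 y=0.616032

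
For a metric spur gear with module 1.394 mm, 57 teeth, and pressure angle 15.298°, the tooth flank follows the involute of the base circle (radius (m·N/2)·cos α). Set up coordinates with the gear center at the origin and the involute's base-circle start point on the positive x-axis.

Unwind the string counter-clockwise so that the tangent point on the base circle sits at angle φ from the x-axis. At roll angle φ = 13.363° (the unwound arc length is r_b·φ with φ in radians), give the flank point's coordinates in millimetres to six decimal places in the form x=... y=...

pitch radius r_p = m·N/2 = 1.394·57/2 = 39.729000
base radius r_b = r_p·cos α = 39.729000·cos 15.298° = 38.321268
roll angle φ = 13.363° = 0.23322835 rad
x = r_b·(cos φ + φ·sin φ) = 38.321268·(0.97292533 + 0.23322835·0.23111966) = 39.349388
y = r_b·(sin φ − φ·cos φ) = 38.321268·(0.23111966 − 0.23322835·0.97292533) = 0.161175

x=39.349388 y=0.161175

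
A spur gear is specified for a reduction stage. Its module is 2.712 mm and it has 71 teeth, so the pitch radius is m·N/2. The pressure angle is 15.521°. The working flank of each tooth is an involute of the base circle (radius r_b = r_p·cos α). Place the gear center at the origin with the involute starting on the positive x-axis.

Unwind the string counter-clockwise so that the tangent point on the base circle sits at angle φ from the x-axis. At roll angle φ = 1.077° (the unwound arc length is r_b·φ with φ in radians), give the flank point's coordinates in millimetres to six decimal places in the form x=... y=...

pitch radius r_p = m·N/2 = 2.712·71/2 = 96.276000
base radius r_b = r_p·cos α = 96.276000·cos 15.521° = 92.765049
roll angle φ = 1.077° = 0.01879720 rad
x = r_b·(cos φ + φ·sin φ) = 92.765049·(0.99982334 + 0.01879720·0.01879609) = 92.781436
y = r_b·(sin φ − φ·cos φ) = 92.765049·(0.01879609 − 0.01879720·0.99982334) = 0.000205

x=92.781436 y=0.000205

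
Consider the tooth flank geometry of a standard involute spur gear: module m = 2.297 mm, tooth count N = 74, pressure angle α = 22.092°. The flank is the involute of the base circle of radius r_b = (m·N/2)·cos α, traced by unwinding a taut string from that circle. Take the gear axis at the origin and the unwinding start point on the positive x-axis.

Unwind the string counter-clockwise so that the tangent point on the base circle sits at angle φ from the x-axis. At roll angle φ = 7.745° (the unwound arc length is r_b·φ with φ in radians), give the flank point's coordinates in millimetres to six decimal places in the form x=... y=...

x=79.465394 y=0.064718

pitch radius r_p = m·N/2 = 2.297·74/2 = 84.989000
base radius r_b = r_p·cos α = 84.989000·cos 22.092° = 78.749206
roll angle φ = 7.745° = 0.13517575 rad
x = r_b·(cos φ + φ·sin φ) = 78.749206·(0.99087766 + 0.13517575·0.13476446) = 79.465394
y = r_b·(sin φ − φ·cos φ) = 78.749206·(0.13476446 − 0.13517575·0.99087766) = 0.064718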